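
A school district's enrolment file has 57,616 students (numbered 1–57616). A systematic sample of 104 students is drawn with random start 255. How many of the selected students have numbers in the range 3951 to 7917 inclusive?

7

k = 57616/104 = 554
First selection ≥ 3951: 255 + ⌈(3951−255)/554⌉·554 = 255 + 7×554 = 4133
Last selection ≤ 7917: 255 + ⌊(7917−255)/554⌋·554 = 255 + 13×554 = 7457
Count = 13 − 7 + 1 = 7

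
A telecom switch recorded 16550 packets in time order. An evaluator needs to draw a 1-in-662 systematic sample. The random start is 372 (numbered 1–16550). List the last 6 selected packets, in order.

20th selection = 372 + 19×662 = 12950
21st: 12950 + 662 = 13612
22nd: 13612 + 662 = 14274
23rd: 14274 + 662 = 14936
24th: 14936 + 662 = 15598
25th: 15598 + 662 = 16260

12950, 13612, 14274, 14936, 15598, 16260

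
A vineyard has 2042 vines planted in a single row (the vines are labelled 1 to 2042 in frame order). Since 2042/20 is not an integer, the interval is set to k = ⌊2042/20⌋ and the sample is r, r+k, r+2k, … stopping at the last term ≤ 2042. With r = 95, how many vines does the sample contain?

20

k = ⌊2042/20⌋ = 102
Achieved size = ⌊(2042 − 95)/102⌋ + 1 = ⌊1947/102⌋ + 1 = 19 + 1 = 20
(last selection: 95 + 19×102 = 2033 ≤ 2042; next would be 2135 > 2042)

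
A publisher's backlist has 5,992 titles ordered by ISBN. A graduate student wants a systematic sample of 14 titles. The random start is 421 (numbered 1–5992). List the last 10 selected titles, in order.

k = N/n = 5992/14 = 428
5th selection = 421 + 4×428 = 2133
6th: 2133 + 428 = 2561
7th: 2561 + 428 = 2989
8th: 2989 + 428 = 3417
9th: 3417 + 428 = 3845
10th: 3845 + 428 = 4273
11th: 4273 + 428 = 4701
12th: 4701 + 428 = 5129
13th: 5129 + 428 = 5557
14th: 5557 + 428 = 5985

2133, 2561, 2989, 3417, 3845, 4273, 4701, 5129, 5557, 5985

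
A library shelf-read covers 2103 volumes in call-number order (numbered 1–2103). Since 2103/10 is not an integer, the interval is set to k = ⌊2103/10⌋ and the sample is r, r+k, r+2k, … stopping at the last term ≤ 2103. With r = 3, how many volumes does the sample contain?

k = ⌊2103/10⌋ = 210
Achieved size = ⌊(2103 − 3)/210⌋ + 1 = ⌊2100/210⌋ + 1 = 10 + 1 = 11
(last selection: 3 + 10×210 = 2103 ≤ 2103; next would be 2313 > 2103)

11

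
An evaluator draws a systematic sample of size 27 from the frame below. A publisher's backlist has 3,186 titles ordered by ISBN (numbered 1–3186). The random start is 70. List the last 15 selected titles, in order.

1486, 1604, 1722, 1840, 1958, 2076, 2194, 2312, 2430, 2548, 2666, 2784, 2902, 3020, 3138

k = N/n = 3186/27 = 118
13th selection = 70 + 12×118 = 1486
14th: 1486 + 118 = 1604
15th: 1604 + 118 = 1722
16th: 1722 + 118 = 1840
17th: 1840 + 118 = 1958
18th: 1958 + 118 = 2076
19th: 2076 + 118 = 2194
20th: 2194 + 118 = 2312
21st: 2312 + 118 = 2430
22nd: 2430 + 118 = 2548
23rd: 2548 + 118 = 2666
24th: 2666 + 118 = 2784
25th: 2784 + 118 = 2902
26th: 2902 + 118 = 3020
27th: 3020 + 118 = 3138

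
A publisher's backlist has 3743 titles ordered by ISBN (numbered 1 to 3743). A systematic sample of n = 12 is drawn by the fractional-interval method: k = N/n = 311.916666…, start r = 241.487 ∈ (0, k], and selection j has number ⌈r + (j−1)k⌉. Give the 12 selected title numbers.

242, 554, 866, 1178, 1490, 1802, 2113, 2425, 2737, 3049, 3361, 3673

j=1: r + 0k = 241.487 → ⌈·⌉ = 242
j=2: r + 1k = 553.403666… → ⌈·⌉ = 554
j=3: r + 2k = 865.320333… → ⌈·⌉ = 866
j=4: r + 3k = 1177.237 → ⌈·⌉ = 1178
j=5: r + 4k = 1489.153666… → ⌈·⌉ = 1490
j=6: r + 5k = 1801.070333… → ⌈·⌉ = 1802
j=7: r + 6k = 2112.987 → ⌈·⌉ = 2113
j=8: r + 7k = 2424.903666… → ⌈·⌉ = 2425
j=9: r + 8k = 2736.820333… → ⌈·⌉ = 2737
j=10: r + 9k = 3048.737 → ⌈·⌉ = 3049
j=11: r + 10k = 3360.653666… → ⌈·⌉ = 3361
j=12: r + 11k = 3672.570333… → ⌈·⌉ = 3673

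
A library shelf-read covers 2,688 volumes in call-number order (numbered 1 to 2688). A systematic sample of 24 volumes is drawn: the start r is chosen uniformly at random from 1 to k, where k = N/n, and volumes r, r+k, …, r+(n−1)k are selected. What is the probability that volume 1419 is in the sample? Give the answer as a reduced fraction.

k = 2688/24 = 112.
Volume 1419 is selected iff r ≡ 1419 (mod 112); exactly one such r in {1,…,112}.
Inclusion probability = 1/112.

1/112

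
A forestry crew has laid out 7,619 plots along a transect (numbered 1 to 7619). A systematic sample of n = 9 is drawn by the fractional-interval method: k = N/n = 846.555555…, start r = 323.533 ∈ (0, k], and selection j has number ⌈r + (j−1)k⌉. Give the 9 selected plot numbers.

j=1: r + 0k = 323.533 → ⌈·⌉ = 324
j=2: r + 1k = 1170.088555… → ⌈·⌉ = 1171
j=3: r + 2k = 2016.644111… → ⌈·⌉ = 2017
j=4: r + 3k = 2863.199666… → ⌈·⌉ = 2864
j=5: r + 4k = 3709.755222… → ⌈·⌉ = 3710
j=6: r + 5k = 4556.310777… → ⌈·⌉ = 4557
j=7: r + 6k = 5402.866333… → ⌈·⌉ = 5403
j=8: r + 7k = 6249.421888… → ⌈·⌉ = 6250
j=9: r + 8k = 7095.977444… → ⌈·⌉ = 7096

324, 1171, 2017, 2864, 3710, 4557, 5403, 6250, 7096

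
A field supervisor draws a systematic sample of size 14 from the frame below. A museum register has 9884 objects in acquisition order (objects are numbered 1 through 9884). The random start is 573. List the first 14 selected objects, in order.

k = N/n = 9884/14 = 706
object 1: 573
object 2: 573 + 706 = 1279
object 3: 1279 + 706 = 1985
object 4: 1985 + 706 = 2691
object 5: 2691 + 706 = 3397
object 6: 3397 + 706 = 4103
object 7: 4103 + 706 = 4809
object 8: 4809 + 706 = 5515
object 9: 5515 + 706 = 6221
object 10: 6221 + 706 = 6927
object 11: 6927 + 706 = 7633
object 12: 7633 + 706 = 8339
object 13: 8339 + 706 = 9045
object 14: 9045 + 706 = 9751

573, 1279, 1985, 2691, 3397, 4103, 4809, 5515, 6221, 6927, 7633, 8339, 9045, 9751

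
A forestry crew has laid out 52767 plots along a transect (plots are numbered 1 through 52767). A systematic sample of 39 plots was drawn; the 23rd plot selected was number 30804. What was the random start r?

1038

k = 52767/39 = 1353
r = 30804 − (23−1)×1353 = 30804 − 29766 = 1038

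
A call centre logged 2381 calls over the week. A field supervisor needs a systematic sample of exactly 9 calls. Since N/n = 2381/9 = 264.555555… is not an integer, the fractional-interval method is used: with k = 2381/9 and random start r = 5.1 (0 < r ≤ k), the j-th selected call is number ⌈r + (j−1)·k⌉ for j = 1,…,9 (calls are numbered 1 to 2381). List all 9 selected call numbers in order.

6, 270, 535, 799, 1064, 1328, 1593, 1857, 2122

j=1: r + 0k = 5.1 → ⌈·⌉ = 6
j=2: r + 1k = 269.655555… → ⌈·⌉ = 270
j=3: r + 2k = 534.211111… → ⌈·⌉ = 535
j=4: r + 3k = 798.766666… → ⌈·⌉ = 799
j=5: r + 4k = 1063.322222… → ⌈·⌉ = 1064
j=6: r + 5k = 1327.877777… → ⌈·⌉ = 1328
j=7: r + 6k = 1592.433333… → ⌈·⌉ = 1593
j=8: r + 7k = 1856.988888… → ⌈·⌉ = 1857
j=9: r + 8k = 2121.544444… → ⌈·⌉ = 2122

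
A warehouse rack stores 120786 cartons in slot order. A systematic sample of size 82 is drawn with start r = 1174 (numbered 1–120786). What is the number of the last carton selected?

k = 120786/82 = 1473
82nd selection = r + (82−1)·k = 1174 + 81×1473 = 1174 + 119313 = 120487

120487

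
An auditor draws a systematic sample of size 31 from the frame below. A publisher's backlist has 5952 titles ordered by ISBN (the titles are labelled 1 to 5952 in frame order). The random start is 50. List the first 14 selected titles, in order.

50, 242, 434, 626, 818, 1010, 1202, 1394, 1586, 1778, 1970, 2162, 2354, 2546

k = N/n = 5952/31 = 192
title 1: 50
title 2: 50 + 192 = 242
title 3: 242 + 192 = 434
title 4: 434 + 192 = 626
title 5: 626 + 192 = 818
title 6: 818 + 192 = 1010
title 7: 1010 + 192 = 1202
title 8: 1202 + 192 = 1394
title 9: 1394 + 192 = 1586
title 10: 1586 + 192 = 1778
title 11: 1778 + 192 = 1970
title 12: 1970 + 192 = 2162
title 13: 2162 + 192 = 2354
title 14: 2354 + 192 = 2546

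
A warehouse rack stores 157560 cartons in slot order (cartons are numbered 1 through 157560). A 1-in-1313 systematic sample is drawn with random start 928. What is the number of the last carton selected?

k = 1313
120th selection = r + (120−1)·k = 928 + 119×1313 = 928 + 156247 = 157175

157175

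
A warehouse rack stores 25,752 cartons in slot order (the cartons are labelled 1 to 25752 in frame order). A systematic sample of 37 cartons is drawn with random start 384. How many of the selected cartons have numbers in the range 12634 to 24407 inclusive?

k = 25752/37 = 696
First selection ≥ 12634: 384 + ⌈(12634−384)/696⌉·696 = 384 + 18×696 = 12912
Last selection ≤ 24407: 384 + ⌊(24407−384)/696⌋·696 = 384 + 34×696 = 24048
Count = 34 − 18 + 1 = 17

17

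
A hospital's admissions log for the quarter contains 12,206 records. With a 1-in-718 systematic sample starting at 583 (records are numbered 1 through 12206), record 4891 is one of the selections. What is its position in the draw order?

7

k = 718
position = (4891 − 583)/718 + 1 = 4308/718 + 1 = 6 + 1 = 7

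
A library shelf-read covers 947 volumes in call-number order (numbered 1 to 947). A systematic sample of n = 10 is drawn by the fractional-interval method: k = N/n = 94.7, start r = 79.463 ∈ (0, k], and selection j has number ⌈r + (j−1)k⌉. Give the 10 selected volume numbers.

80, 175, 269, 364, 459, 553, 648, 743, 838, 932

j=1: r + 0k = 79.463 → ⌈·⌉ = 80
j=2: r + 1k = 174.163 → ⌈·⌉ = 175
j=3: r + 2k = 268.863 → ⌈·⌉ = 269
j=4: r + 3k = 363.563 → ⌈·⌉ = 364
j=5: r + 4k = 458.263 → ⌈·⌉ = 459
j=6: r + 5k = 552.963 → ⌈·⌉ = 553
j=7: r + 6k = 647.663 → ⌈·⌉ = 648
j=8: r + 7k = 742.363 → ⌈·⌉ = 743
j=9: r + 8k = 837.063 → ⌈·⌉ = 838
j=10: r + 9k = 931.763 → ⌈·⌉ = 932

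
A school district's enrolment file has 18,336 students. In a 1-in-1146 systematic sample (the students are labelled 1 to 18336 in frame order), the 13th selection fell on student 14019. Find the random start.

267

k = 1146
r = 14019 − (13−1)×1146 = 14019 − 13752 = 267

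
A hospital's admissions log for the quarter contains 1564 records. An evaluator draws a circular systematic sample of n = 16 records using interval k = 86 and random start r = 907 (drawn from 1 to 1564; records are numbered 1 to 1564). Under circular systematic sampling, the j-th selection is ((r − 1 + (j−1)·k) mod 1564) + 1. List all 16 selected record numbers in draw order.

Selection 1: 907
Selection 2: 907 + 86 = 993
Selection 3: 993 + 86 = 1079
Selection 4: 1079 + 86 = 1165
Selection 5: 1165 + 86 = 1251
Selection 6: 1251 + 86 = 1337
Selection 7: 1337 + 86 = 1423
Selection 8: 1423 + 86 = 1509
Selection 9: 1509 + 86 = 1595 → 1595 − 1564 = 31
Selection 10: 31 + 86 = 117
Selection 11: 117 + 86 = 203
Selection 12: 203 + 86 = 289
Selection 13: 289 + 86 = 375
Selection 14: 375 + 86 = 461
Selection 15: 461 + 86 = 547
Selection 16: 547 + 86 = 633

907, 993, 1079, 1165, 1251, 1337, 1423, 1509, 31, 117, 203, 289, 375, 461, 547, 633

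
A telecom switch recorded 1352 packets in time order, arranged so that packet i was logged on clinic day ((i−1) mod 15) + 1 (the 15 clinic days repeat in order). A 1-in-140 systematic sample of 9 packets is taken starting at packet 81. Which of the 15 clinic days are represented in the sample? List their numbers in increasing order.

Consecutive selections differ by k = 140, so their clinic day numbers differ by 140 mod 15 = 5.
gcd(140, 15) = 5, so the sample visits 15/5 = 3 distinct residues mod 15.
Start 81 is clinic day 6; the clinic days hit are 1, 6, 11.

1, 6, 11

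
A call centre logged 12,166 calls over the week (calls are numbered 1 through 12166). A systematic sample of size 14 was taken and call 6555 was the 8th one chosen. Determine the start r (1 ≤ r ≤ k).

k = 12166/14 = 869
r = 6555 − (8−1)×869 = 6555 − 6083 = 472

472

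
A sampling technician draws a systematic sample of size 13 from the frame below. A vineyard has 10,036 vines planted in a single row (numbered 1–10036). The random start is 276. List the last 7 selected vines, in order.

4908, 5680, 6452, 7224, 7996, 8768, 9540

k = N/n = 10036/13 = 772
7th selection = 276 + 6×772 = 4908
8th: 4908 + 772 = 5680
9th: 5680 + 772 = 6452
10th: 6452 + 772 = 7224
11th: 7224 + 772 = 7996
12th: 7996 + 772 = 8768
13th: 8768 + 772 = 9540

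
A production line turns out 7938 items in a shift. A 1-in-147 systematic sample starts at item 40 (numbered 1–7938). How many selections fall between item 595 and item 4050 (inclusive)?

k = 147
First selection ≥ 595: 40 + ⌈(595−40)/147⌉·147 = 40 + 4×147 = 628
Last selection ≤ 4050: 40 + ⌊(4050−40)/147⌋·147 = 40 + 27×147 = 4009
Count = 27 − 4 + 1 = 24

24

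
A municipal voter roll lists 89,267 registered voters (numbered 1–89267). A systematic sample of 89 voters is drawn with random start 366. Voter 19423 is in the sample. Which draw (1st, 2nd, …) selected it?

20

k = 89267/89 = 1003
position = (19423 − 366)/1003 + 1 = 19057/1003 + 1 = 19 + 1 = 20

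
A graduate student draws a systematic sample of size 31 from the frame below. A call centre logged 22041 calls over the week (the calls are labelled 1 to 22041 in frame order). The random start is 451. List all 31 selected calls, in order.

k = N/n = 22041/31 = 711
call 1: 451
call 2: 451 + 711 = 1162
call 3: 1162 + 711 = 1873
call 4: 1873 + 711 = 2584
call 5: 2584 + 711 = 3295
call 6: 3295 + 711 = 4006
call 7: 4006 + 711 = 4717
call 8: 4717 + 711 = 5428
call 9: 5428 + 711 = 6139
call 10: 6139 + 711 = 6850
call 11: 6850 + 711 = 7561
call 12: 7561 + 711 = 8272
call 13: 8272 + 711 = 8983
call 14: 8983 + 711 = 9694
call 15: 9694 + 711 = 10405
call 16: 10405 + 711 = 11116
call 17: 11116 + 711 = 11827
call 18: 11827 + 711 = 12538
call 19: 12538 + 711 = 13249
call 20: 13249 + 711 = 13960
call 21: 13960 + 711 = 14671
call 22: 14671 + 711 = 15382
call 23: 15382 + 711 = 16093
call 24: 16093 + 711 = 16804
call 25: 16804 + 711 = 17515
call 26: 17515 + 711 = 18226
call 27: 18226 + 711 = 18937
call 28: 18937 + 711 = 19648
call 29: 19648 + 711 = 20359
call 30: 20359 + 711 = 21070
call 31: 21070 + 711 = 21781

451, 1162, 1873, 2584, 3295, 4006, 4717, 5428, 6139, 6850, 7561, 8272, 8983, 9694, 10405, 11116, 11827, 12538, 13249, 13960, 14671, 15382, 16093, 16804, 17515, 18226, 18937, 19648, 20359, 21070, 21781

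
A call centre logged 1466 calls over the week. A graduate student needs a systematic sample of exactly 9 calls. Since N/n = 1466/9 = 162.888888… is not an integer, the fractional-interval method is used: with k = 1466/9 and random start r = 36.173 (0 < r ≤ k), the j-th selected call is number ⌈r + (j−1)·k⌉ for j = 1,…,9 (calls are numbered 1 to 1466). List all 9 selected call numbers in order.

37, 200, 362, 525, 688, 851, 1014, 1177, 1340

j=1: r + 0k = 36.173 → ⌈·⌉ = 37
j=2: r + 1k = 199.061888… → ⌈·⌉ = 200
j=3: r + 2k = 361.950777… → ⌈·⌉ = 362
j=4: r + 3k = 524.839666… → ⌈·⌉ = 525
j=5: r + 4k = 687.728555… → ⌈·⌉ = 688
j=6: r + 5k = 850.617444… → ⌈·⌉ = 851
j=7: r + 6k = 1013.506333… → ⌈·⌉ = 1014
j=8: r + 7k = 1176.395222… → ⌈·⌉ = 1177
j=9: r + 8k = 1339.284111… → ⌈·⌉ = 1340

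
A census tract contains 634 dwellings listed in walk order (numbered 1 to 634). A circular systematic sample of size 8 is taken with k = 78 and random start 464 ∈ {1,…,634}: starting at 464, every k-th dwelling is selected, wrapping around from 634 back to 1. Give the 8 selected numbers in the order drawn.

Selection 1: 464
Selection 2: 464 + 78 = 542
Selection 3: 542 + 78 = 620
Selection 4: 620 + 78 = 698 → 698 − 634 = 64
Selection 5: 64 + 78 = 142
Selection 6: 142 + 78 = 220
Selection 7: 220 + 78 = 298
Selection 8: 298 + 78 = 376

464, 542, 620, 64, 142, 220, 298, 376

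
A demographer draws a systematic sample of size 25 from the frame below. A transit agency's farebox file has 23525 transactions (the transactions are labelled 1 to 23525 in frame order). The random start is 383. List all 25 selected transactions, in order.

383, 1324, 2265, 3206, 4147, 5088, 6029, 6970, 7911, 8852, 9793, 10734, 11675, 12616, 13557, 14498, 15439, 16380, 17321, 18262, 19203, 20144, 21085, 22026, 22967

k = N/n = 23525/25 = 941
transaction 1: 383
transaction 2: 383 + 941 = 1324
transaction 3: 1324 + 941 = 2265
transaction 4: 2265 + 941 = 3206
transaction 5: 3206 + 941 = 4147
transaction 6: 4147 + 941 = 5088
transaction 7: 5088 + 941 = 6029
transaction 8: 6029 + 941 = 6970
transaction 9: 6970 + 941 = 7911
transaction 10: 7911 + 941 = 8852
transaction 11: 8852 + 941 = 9793
transaction 12: 9793 + 941 = 10734
transaction 13: 10734 + 941 = 11675
transaction 14: 11675 + 941 = 12616
transaction 15: 12616 + 941 = 13557
transaction 16: 13557 + 941 = 14498
transaction 17: 14498 + 941 = 15439
transaction 18: 15439 + 941 = 16380
transaction 19: 16380 + 941 = 17321
transaction 20: 17321 + 941 = 18262
transaction 21: 18262 + 941 = 19203
transaction 22: 19203 + 941 = 20144
transaction 23: 20144 + 941 = 21085
transaction 24: 21085 + 941 = 22026
transaction 25: 22026 + 941 = 22967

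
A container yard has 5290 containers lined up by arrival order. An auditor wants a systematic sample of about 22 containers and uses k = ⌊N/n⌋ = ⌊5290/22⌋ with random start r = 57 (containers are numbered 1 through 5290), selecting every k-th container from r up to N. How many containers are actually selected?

22

k = ⌊5290/22⌋ = 240
Achieved size = ⌊(5290 − 57)/240⌋ + 1 = ⌊5233/240⌋ + 1 = 21 + 1 = 22
(last selection: 57 + 21×240 = 5097 ≤ 5290; next would be 5337 > 5290)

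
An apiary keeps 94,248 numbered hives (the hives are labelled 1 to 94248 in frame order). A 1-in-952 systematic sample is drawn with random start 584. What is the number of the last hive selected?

k = 952
99th selection = r + (99−1)·k = 584 + 98×952 = 584 + 93296 = 93880

93880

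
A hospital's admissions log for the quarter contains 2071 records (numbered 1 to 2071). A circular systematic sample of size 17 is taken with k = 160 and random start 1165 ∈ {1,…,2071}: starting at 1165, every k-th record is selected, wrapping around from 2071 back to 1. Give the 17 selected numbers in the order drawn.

1165, 1325, 1485, 1645, 1805, 1965, 54, 214, 374, 534, 694, 854, 1014, 1174, 1334, 1494, 1654

Selection 1: 1165
Selection 2: 1165 + 160 = 1325
Selection 3: 1325 + 160 = 1485
Selection 4: 1485 + 160 = 1645
Selection 5: 1645 + 160 = 1805
Selection 6: 1805 + 160 = 1965
Selection 7: 1965 + 160 = 2125 → 2125 − 2071 = 54
Selection 8: 54 + 160 = 214
Selection 9: 214 + 160 = 374
Selection 10: 374 + 160 = 534
Selection 11: 534 + 160 = 694
Selection 12: 694 + 160 = 854
Selection 13: 854 + 160 = 1014
Selection 14: 1014 + 160 = 1174
Selection 15: 1174 + 160 = 1334
Selection 16: 1334 + 160 = 1494
Selection 17: 1494 + 160 = 1654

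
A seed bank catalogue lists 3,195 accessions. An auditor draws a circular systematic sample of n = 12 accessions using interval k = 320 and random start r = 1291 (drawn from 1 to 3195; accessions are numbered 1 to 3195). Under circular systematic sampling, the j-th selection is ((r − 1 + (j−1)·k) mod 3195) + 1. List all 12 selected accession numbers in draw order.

1291, 1611, 1931, 2251, 2571, 2891, 16, 336, 656, 976, 1296, 1616

Selection 1: 1291
Selection 2: 1291 + 320 = 1611
Selection 3: 1611 + 320 = 1931
Selection 4: 1931 + 320 = 2251
Selection 5: 2251 + 320 = 2571
Selection 6: 2571 + 320 = 2891
Selection 7: 2891 + 320 = 3211 → 3211 − 3195 = 16
Selection 8: 16 + 320 = 336
Selection 9: 336 + 320 = 656
Selection 10: 656 + 320 = 976
Selection 11: 976 + 320 = 1296
Selection 12: 1296 + 320 = 1616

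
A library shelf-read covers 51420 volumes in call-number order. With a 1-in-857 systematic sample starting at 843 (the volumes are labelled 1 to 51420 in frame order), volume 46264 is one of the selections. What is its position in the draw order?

k = 857
position = (46264 − 843)/857 + 1 = 45421/857 + 1 = 53 + 1 = 54

54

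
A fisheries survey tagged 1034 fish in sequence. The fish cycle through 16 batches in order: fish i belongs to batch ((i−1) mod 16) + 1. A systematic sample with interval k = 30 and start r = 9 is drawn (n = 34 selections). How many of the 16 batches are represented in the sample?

Consecutive selections differ by k = 30, so their batch numbers differ by 30 mod 16 = 14.
gcd(30, 16) = 2, so the sample visits 16/2 = 8 distinct residues mod 16.
Start 9 is batch 9; the batches hit are 1, 3, 5, 7, 9, 11, 13, 15.

8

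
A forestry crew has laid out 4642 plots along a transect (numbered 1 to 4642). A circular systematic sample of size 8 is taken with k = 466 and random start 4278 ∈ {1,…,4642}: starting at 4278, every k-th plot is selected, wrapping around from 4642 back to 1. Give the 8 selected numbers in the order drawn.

Selection 1: 4278
Selection 2: 4278 + 466 = 4744 → 4744 − 4642 = 102
Selection 3: 102 + 466 = 568
Selection 4: 568 + 466 = 1034
Selection 5: 1034 + 466 = 1500
Selection 6: 1500 + 466 = 1966
Selection 7: 1966 + 466 = 2432
Selection 8: 2432 + 466 = 2898

4278, 102, 568, 1034, 1500, 1966, 2432, 2898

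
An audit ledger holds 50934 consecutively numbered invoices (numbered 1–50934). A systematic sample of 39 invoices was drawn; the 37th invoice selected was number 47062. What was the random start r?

46

k = 50934/39 = 1306
r = 47062 − (37−1)×1306 = 47062 − 47016 = 46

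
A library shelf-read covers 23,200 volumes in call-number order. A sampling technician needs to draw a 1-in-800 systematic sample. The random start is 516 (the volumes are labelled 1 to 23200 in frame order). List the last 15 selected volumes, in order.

15th selection = 516 + 14×800 = 11716
16th: 11716 + 800 = 12516
17th: 12516 + 800 = 13316
18th: 13316 + 800 = 14116
19th: 14116 + 800 = 14916
20th: 14916 + 800 = 15716
21st: 15716 + 800 = 16516
22nd: 16516 + 800 = 17316
23rd: 17316 + 800 = 18116
24th: 18116 + 800 = 18916
25th: 18916 + 800 = 19716
26th: 19716 + 800 = 20516
27th: 20516 + 800 = 21316
28th: 21316 + 800 = 22116
29th: 22116 + 800 = 22916

11716, 12516, 13316, 14116, 14916, 15716, 16516, 17316, 18116, 18916, 19716, 20516, 21316, 22116, 22916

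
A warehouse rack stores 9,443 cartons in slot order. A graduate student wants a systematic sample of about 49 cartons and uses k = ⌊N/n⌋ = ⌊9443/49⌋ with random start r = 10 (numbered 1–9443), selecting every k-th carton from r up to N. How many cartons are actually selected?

50

k = ⌊9443/49⌋ = 192
Achieved size = ⌊(9443 − 10)/192⌋ + 1 = ⌊9433/192⌋ + 1 = 49 + 1 = 50
(last selection: 10 + 49×192 = 9418 ≤ 9443; next would be 9610 > 9443)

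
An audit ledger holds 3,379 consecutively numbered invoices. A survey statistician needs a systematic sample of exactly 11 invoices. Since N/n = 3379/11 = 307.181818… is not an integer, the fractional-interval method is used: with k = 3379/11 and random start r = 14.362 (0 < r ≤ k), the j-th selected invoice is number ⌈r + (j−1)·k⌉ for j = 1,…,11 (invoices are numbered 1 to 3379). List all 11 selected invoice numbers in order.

j=1: r + 0k = 14.362 → ⌈·⌉ = 15
j=2: r + 1k = 321.543818… → ⌈·⌉ = 322
j=3: r + 2k = 628.725636… → ⌈·⌉ = 629
j=4: r + 3k = 935.907454… → ⌈·⌉ = 936
j=5: r + 4k = 1243.089272… → ⌈·⌉ = 1244
j=6: r + 5k = 1550.271090… → ⌈·⌉ = 1551
j=7: r + 6k = 1857.452909… → ⌈·⌉ = 1858
j=8: r + 7k = 2164.634727… → ⌈·⌉ = 2165
j=9: r + 8k = 2471.816545… → ⌈·⌉ = 2472
j=10: r + 9k = 2778.998363… → ⌈·⌉ = 2779
j=11: r + 10k = 3086.180181… → ⌈·⌉ = 3087

15, 322, 629, 936, 1244, 1551, 1858, 2165, 2472, 2779, 3087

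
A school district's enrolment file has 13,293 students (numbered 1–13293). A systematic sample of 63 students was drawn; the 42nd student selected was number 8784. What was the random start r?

k = 13293/63 = 211
r = 8784 − (42−1)×211 = 8784 − 8651 = 133

133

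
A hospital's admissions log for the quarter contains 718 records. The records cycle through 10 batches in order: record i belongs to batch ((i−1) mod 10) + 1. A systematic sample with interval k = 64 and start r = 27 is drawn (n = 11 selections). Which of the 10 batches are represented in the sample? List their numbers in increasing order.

1, 3, 5, 7, 9

Consecutive selections differ by k = 64, so their batch numbers differ by 64 mod 10 = 4.
gcd(64, 10) = 2, so the sample visits 10/2 = 5 distinct residues mod 10.
Start 27 is batch 7; the batches hit are 1, 3, 5, 7, 9.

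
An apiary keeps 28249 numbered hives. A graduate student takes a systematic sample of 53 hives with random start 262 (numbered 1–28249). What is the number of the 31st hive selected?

16252

k = 28249/53 = 533
31st selection = r + (31−1)·k = 262 + 30×533 = 262 + 15990 = 16252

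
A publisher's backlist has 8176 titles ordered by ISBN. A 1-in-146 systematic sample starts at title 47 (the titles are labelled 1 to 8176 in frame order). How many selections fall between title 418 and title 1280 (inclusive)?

k = 146
First selection ≥ 418: 47 + ⌈(418−47)/146⌉·146 = 47 + 3×146 = 485
Last selection ≤ 1280: 47 + ⌊(1280−47)/146⌋·146 = 47 + 8×146 = 1215
Count = 8 − 3 + 1 = 6

6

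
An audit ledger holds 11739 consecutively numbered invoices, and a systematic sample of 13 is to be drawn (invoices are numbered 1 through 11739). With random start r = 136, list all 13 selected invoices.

136, 1039, 1942, 2845, 3748, 4651, 5554, 6457, 7360, 8263, 9166, 10069, 10972

k = N/n = 11739/13 = 903
invoice 1: 136
invoice 2: 136 + 903 = 1039
invoice 3: 1039 + 903 = 1942
invoice 4: 1942 + 903 = 2845
invoice 5: 2845 + 903 = 3748
invoice 6: 3748 + 903 = 4651
invoice 7: 4651 + 903 = 5554
invoice 8: 5554 + 903 = 6457
invoice 9: 6457 + 903 = 7360
invoice 10: 7360 + 903 = 8263
invoice 11: 8263 + 903 = 9166
invoice 12: 9166 + 903 = 10069
invoice 13: 10069 + 903 = 10972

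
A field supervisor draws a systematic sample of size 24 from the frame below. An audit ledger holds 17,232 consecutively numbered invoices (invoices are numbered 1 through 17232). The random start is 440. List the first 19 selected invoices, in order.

440, 1158, 1876, 2594, 3312, 4030, 4748, 5466, 6184, 6902, 7620, 8338, 9056, 9774, 10492, 11210, 11928, 12646, 13364

k = N/n = 17232/24 = 718
invoice 1: 440
invoice 2: 440 + 718 = 1158
invoice 3: 1158 + 718 = 1876
invoice 4: 1876 + 718 = 2594
invoice 5: 2594 + 718 = 3312
invoice 6: 3312 + 718 = 4030
invoice 7: 4030 + 718 = 4748
invoice 8: 4748 + 718 = 5466
invoice 9: 5466 + 718 = 6184
invoice 10: 6184 + 718 = 6902
invoice 11: 6902 + 718 = 7620
invoice 12: 7620 + 718 = 8338
invoice 13: 8338 + 718 = 9056
invoice 14: 9056 + 718 = 9774
invoice 15: 9774 + 718 = 10492
invoice 16: 10492 + 718 = 11210
invoice 17: 11210 + 718 = 11928
invoice 18: 11928 + 718 = 12646
invoice 19: 12646 + 718 = 13364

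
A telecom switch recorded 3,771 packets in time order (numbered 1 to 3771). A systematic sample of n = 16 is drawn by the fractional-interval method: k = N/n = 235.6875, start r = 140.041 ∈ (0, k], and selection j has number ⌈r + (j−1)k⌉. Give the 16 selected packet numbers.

141, 376, 612, 848, 1083, 1319, 1555, 1790, 2026, 2262, 2497, 2733, 2969, 3204, 3440, 3676

j=1: r + 0k = 140.041 → ⌈·⌉ = 141
j=2: r + 1k = 375.7285 → ⌈·⌉ = 376
j=3: r + 2k = 611.416 → ⌈·⌉ = 612
j=4: r + 3k = 847.1035 → ⌈·⌉ = 848
j=5: r + 4k = 1082.791 → ⌈·⌉ = 1083
j=6: r + 5k = 1318.4785 → ⌈·⌉ = 1319
j=7: r + 6k = 1554.166 → ⌈·⌉ = 1555
j=8: r + 7k = 1789.8535 → ⌈·⌉ = 1790
j=9: r + 8k = 2025.541 → ⌈·⌉ = 2026
j=10: r + 9k = 2261.2285 → ⌈·⌉ = 2262
j=11: r + 10k = 2496.916 → ⌈·⌉ = 2497
j=12: r + 11k = 2732.6035 → ⌈·⌉ = 2733
j=13: r + 12k = 2968.291 → ⌈·⌉ = 2969
j=14: r + 13k = 3203.9785 → ⌈·⌉ = 3204
j=15: r + 14k = 3439.666 → ⌈·⌉ = 3440
j=16: r + 15k = 3675.3535 → ⌈·⌉ = 3676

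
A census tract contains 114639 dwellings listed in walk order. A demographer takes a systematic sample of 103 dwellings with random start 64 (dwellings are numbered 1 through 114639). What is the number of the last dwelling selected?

k = 114639/103 = 1113
103rd selection = r + (103−1)·k = 64 + 102×1113 = 64 + 113526 = 113590

113590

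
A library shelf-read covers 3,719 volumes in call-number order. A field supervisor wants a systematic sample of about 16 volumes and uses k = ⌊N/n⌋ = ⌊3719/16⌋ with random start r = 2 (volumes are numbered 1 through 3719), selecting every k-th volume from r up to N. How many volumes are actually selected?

k = ⌊3719/16⌋ = 232
Achieved size = ⌊(3719 − 2)/232⌋ + 1 = ⌊3717/232⌋ + 1 = 16 + 1 = 17
(last selection: 2 + 16×232 = 3714 ≤ 3719; next would be 3946 > 3719)

17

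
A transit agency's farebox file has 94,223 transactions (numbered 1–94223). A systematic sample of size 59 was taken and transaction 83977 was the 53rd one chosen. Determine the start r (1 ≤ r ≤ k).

k = 94223/59 = 1597
r = 83977 − (53−1)×1597 = 83977 − 83044 = 933

933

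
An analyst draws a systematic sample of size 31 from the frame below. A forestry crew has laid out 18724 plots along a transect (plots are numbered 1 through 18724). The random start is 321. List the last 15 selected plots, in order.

9985, 10589, 11193, 11797, 12401, 13005, 13609, 14213, 14817, 15421, 16025, 16629, 17233, 17837, 18441

k = N/n = 18724/31 = 604
17th selection = 321 + 16×604 = 9985
18th: 9985 + 604 = 10589
19th: 10589 + 604 = 11193
20th: 11193 + 604 = 11797
21st: 11797 + 604 = 12401
22nd: 12401 + 604 = 13005
23rd: 13005 + 604 = 13609
24th: 13609 + 604 = 14213
25th: 14213 + 604 = 14817
26th: 14817 + 604 = 15421
27th: 15421 + 604 = 16025
28th: 16025 + 604 = 16629
29th: 16629 + 604 = 17233
30th: 17233 + 604 = 17837
31st: 17837 + 604 = 18441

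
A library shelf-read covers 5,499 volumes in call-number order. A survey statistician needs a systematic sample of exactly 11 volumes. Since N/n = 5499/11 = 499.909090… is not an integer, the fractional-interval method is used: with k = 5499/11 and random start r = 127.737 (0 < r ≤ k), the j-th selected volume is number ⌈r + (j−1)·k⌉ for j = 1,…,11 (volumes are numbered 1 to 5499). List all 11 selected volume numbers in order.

j=1: r + 0k = 127.737 → ⌈·⌉ = 128
j=2: r + 1k = 627.646090… → ⌈·⌉ = 628
j=3: r + 2k = 1127.555181… → ⌈·⌉ = 1128
j=4: r + 3k = 1627.464272… → ⌈·⌉ = 1628
j=5: r + 4k = 2127.373363… → ⌈·⌉ = 2128
j=6: r + 5k = 2627.282454… → ⌈·⌉ = 2628
j=7: r + 6k = 3127.191545… → ⌈·⌉ = 3128
j=8: r + 7k = 3627.100636… → ⌈·⌉ = 3628
j=9: r + 8k = 4127.009727… → ⌈·⌉ = 4128
j=10: r + 9k = 4626.918818… → ⌈·⌉ = 4627
j=11: r + 10k = 5126.827909… → ⌈·⌉ = 5127

128, 628, 1128, 1628, 2128, 2628, 3128, 3628, 4128, 4627, 5127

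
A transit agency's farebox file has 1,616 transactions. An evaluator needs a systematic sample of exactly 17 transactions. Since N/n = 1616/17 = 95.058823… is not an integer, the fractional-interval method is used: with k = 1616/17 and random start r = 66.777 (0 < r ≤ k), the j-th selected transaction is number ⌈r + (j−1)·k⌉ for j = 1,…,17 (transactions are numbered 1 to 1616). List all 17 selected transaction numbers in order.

j=1: r + 0k = 66.777 → ⌈·⌉ = 67
j=2: r + 1k = 161.835823… → ⌈·⌉ = 162
j=3: r + 2k = 256.894647… → ⌈·⌉ = 257
j=4: r + 3k = 351.953470… → ⌈·⌉ = 352
j=5: r + 4k = 447.012294… → ⌈·⌉ = 448
j=6: r + 5k = 542.071117… → ⌈·⌉ = 543
j=7: r + 6k = 637.129941… → ⌈·⌉ = 638
j=8: r + 7k = 732.188764… → ⌈·⌉ = 733
j=9: r + 8k = 827.247588… → ⌈·⌉ = 828
j=10: r + 9k = 922.306411… → ⌈·⌉ = 923
j=11: r + 10k = 1017.365235… → ⌈·⌉ = 1018
j=12: r + 11k = 1112.424058… → ⌈·⌉ = 1113
j=13: r + 12k = 1207.482882… → ⌈·⌉ = 1208
j=14: r + 13k = 1302.541705… → ⌈·⌉ = 1303
j=15: r + 14k = 1397.600529… → ⌈·⌉ = 1398
j=16: r + 15k = 1492.659352… → ⌈·⌉ = 1493
j=17: r + 16k = 1587.718176… → ⌈·⌉ = 1588

67, 162, 257, 352, 448, 543, 638, 733, 828, 923, 1018, 1113, 1208, 1303, 1398, 1493, 1588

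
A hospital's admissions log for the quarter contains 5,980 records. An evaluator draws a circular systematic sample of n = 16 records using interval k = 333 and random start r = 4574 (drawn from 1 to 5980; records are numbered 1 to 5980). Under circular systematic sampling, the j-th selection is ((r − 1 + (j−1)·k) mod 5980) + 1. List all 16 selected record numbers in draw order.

4574, 4907, 5240, 5573, 5906, 259, 592, 925, 1258, 1591, 1924, 2257, 2590, 2923, 3256, 3589

Selection 1: 4574
Selection 2: 4574 + 333 = 4907
Selection 3: 4907 + 333 = 5240
Selection 4: 5240 + 333 = 5573
Selection 5: 5573 + 333 = 5906
Selection 6: 5906 + 333 = 6239 → 6239 − 5980 = 259
Selection 7: 259 + 333 = 592
Selection 8: 592 + 333 = 925
Selection 9: 925 + 333 = 1258
Selection 10: 1258 + 333 = 1591
Selection 11: 1591 + 333 = 1924
Selection 12: 1924 + 333 = 2257
Selection 13: 2257 + 333 = 2590
Selection 14: 2590 + 333 = 2923
Selection 15: 2923 + 333 = 3256
Selection 16: 3256 + 333 = 3589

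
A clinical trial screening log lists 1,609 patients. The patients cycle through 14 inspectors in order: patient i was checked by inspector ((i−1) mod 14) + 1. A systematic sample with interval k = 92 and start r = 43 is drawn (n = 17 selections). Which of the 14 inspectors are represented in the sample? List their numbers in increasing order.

1, 3, 5, 7, 9, 11, 13

Consecutive selections differ by k = 92, so their inspector numbers differ by 92 mod 14 = 8.
gcd(92, 14) = 2, so the sample visits 14/2 = 7 distinct residues mod 14.
Start 43 is inspector 1; the inspectors hit are 1, 3, 5, 7, 9, 11, 13.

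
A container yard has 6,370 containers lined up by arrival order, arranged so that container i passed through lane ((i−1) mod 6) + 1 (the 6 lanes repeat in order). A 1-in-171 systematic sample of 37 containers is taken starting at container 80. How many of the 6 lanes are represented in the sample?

2

Consecutive selections differ by k = 171, so their lane numbers differ by 171 mod 6 = 3.
gcd(171, 6) = 3, so the sample visits 6/3 = 2 distinct residues mod 6.
Start 80 is lane 2; the lanes hit are 2, 5.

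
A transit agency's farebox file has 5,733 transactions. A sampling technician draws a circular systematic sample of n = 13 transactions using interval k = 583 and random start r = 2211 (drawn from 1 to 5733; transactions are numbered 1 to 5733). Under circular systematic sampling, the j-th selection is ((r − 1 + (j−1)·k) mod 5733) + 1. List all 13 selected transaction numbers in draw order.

Selection 1: 2211
Selection 2: 2211 + 583 = 2794
Selection 3: 2794 + 583 = 3377
Selection 4: 3377 + 583 = 3960
Selection 5: 3960 + 583 = 4543
Selection 6: 4543 + 583 = 5126
Selection 7: 5126 + 583 = 5709
Selection 8: 5709 + 583 = 6292 → 6292 − 5733 = 559
Selection 9: 559 + 583 = 1142
Selection 10: 1142 + 583 = 1725
Selection 11: 1725 + 583 = 2308
Selection 12: 2308 + 583 = 2891
Selection 13: 2891 + 583 = 3474

2211, 2794, 3377, 3960, 4543, 5126, 5709, 559, 1142, 1725, 2308, 2891, 3474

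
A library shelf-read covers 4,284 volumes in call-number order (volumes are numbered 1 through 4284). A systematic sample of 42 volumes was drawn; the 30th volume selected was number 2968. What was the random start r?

k = 4284/42 = 102
r = 2968 − (30−1)×102 = 2968 − 2958 = 10

10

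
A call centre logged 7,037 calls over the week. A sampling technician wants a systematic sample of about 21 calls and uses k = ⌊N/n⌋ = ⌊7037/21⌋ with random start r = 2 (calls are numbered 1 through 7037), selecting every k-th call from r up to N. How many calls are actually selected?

k = ⌊7037/21⌋ = 335
Achieved size = ⌊(7037 − 2)/335⌋ + 1 = ⌊7035/335⌋ + 1 = 21 + 1 = 22
(last selection: 2 + 21×335 = 7037 ≤ 7037; next would be 7372 > 7037)

22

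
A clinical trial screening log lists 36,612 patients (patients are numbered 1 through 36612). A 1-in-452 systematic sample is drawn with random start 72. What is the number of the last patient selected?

36232

k = 452
81st selection = r + (81−1)·k = 72 + 80×452 = 72 + 36160 = 36232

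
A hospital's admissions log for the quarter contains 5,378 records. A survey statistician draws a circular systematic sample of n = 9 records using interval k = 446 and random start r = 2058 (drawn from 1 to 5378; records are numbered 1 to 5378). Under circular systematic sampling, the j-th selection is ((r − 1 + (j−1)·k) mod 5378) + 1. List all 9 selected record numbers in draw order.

2058, 2504, 2950, 3396, 3842, 4288, 4734, 5180, 248

Selection 1: 2058
Selection 2: 2058 + 446 = 2504
Selection 3: 2504 + 446 = 2950
Selection 4: 2950 + 446 = 3396
Selection 5: 3396 + 446 = 3842
Selection 6: 3842 + 446 = 4288
Selection 7: 4288 + 446 = 4734
Selection 8: 4734 + 446 = 5180
Selection 9: 5180 + 446 = 5626 → 5626 − 5378 = 248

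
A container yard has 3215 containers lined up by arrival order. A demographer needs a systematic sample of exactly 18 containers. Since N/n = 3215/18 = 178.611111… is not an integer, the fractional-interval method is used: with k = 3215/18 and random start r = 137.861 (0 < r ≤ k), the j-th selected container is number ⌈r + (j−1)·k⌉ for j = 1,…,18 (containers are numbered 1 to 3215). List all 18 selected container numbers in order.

j=1: r + 0k = 137.861 → ⌈·⌉ = 138
j=2: r + 1k = 316.472111… → ⌈·⌉ = 317
j=3: r + 2k = 495.083222… → ⌈·⌉ = 496
j=4: r + 3k = 673.694333… → ⌈·⌉ = 674
j=5: r + 4k = 852.305444… → ⌈·⌉ = 853
j=6: r + 5k = 1030.916555… → ⌈·⌉ = 1031
j=7: r + 6k = 1209.527666… → ⌈·⌉ = 1210
j=8: r + 7k = 1388.138777… → ⌈·⌉ = 1389
j=9: r + 8k = 1566.749888… → ⌈·⌉ = 1567
j=10: r + 9k = 1745.361 → ⌈·⌉ = 1746
j=11: r + 10k = 1923.972111… → ⌈·⌉ = 1924
j=12: r + 11k = 2102.583222… → ⌈·⌉ = 2103
j=13: r + 12k = 2281.194333… → ⌈·⌉ = 2282
j=14: r + 13k = 2459.805444… → ⌈·⌉ = 2460
j=15: r + 14k = 2638.416555… → ⌈·⌉ = 2639
j=16: r + 15k = 2817.027666… → ⌈·⌉ = 2818
j=17: r + 16k = 2995.638777… → ⌈·⌉ = 2996
j=18: r + 17k = 3174.249888… → ⌈·⌉ = 3175

138, 317, 496, 674, 853, 1031, 1210, 1389, 1567, 1746, 1924, 2103, 2282, 2460, 2639, 2818, 2996, 3175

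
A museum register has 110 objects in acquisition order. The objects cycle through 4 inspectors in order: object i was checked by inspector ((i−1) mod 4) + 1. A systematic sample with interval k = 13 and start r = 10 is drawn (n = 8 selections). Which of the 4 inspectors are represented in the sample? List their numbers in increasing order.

1, 2, 3, 4

Consecutive selections differ by k = 13, so their inspector numbers differ by 13 mod 4 = 1.
gcd(13, 4) = 1, so the sample visits 4/1 = 4 distinct residues mod 4.
Start 10 is inspector 2; the inspectors hit are 1, 2, 3, 4.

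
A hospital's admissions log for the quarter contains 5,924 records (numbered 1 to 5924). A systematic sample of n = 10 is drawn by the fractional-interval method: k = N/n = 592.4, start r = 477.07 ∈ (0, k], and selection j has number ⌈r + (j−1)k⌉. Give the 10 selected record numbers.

478, 1070, 1662, 2255, 2847, 3440, 4032, 4624, 5217, 5809

j=1: r + 0k = 477.07 → ⌈·⌉ = 478
j=2: r + 1k = 1069.47 → ⌈·⌉ = 1070
j=3: r + 2k = 1661.87 → ⌈·⌉ = 1662
j=4: r + 3k = 2254.27 → ⌈·⌉ = 2255
j=5: r + 4k = 2846.67 → ⌈·⌉ = 2847
j=6: r + 5k = 3439.07 → ⌈·⌉ = 3440
j=7: r + 6k = 4031.47 → ⌈·⌉ = 4032
j=8: r + 7k = 4623.87 → ⌈·⌉ = 4624
j=9: r + 8k = 5216.27 → ⌈·⌉ = 5217
j=10: r + 9k = 5808.67 → ⌈·⌉ = 5809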